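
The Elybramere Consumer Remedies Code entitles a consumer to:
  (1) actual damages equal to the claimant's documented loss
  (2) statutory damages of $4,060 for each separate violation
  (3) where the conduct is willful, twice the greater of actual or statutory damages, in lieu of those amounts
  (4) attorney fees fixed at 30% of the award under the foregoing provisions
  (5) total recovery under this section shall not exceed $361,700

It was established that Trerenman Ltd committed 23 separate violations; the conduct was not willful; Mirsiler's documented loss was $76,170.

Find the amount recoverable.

$220,415

Statutory damages: 23 × $4,060 = $93,380
Conduct not willful: the in-lieu enhancement does not apply.
Actual plus statutory damages: $76,170 + $93,380 = $169,550
Attorney fees: 30% of $169,550 = $50,865
Total before cap: $169,550 + $50,865 = $220,415
Cap at $361,700: $220,415 is within the cap, no reduction.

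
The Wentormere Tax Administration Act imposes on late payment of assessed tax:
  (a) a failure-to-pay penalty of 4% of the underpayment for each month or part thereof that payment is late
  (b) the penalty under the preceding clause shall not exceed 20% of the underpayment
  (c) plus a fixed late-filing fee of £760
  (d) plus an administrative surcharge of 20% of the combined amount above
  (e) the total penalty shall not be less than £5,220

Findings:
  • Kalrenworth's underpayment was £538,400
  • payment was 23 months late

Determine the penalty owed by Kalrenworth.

£130,128

Accrued rate: 4% × 23 = 92%, capped at 20% → 20%
Failure-to-pay penalty: 20% of £538,400 = £107,680
Penalty before surcharge: £107,680 + £760 = £108,440
Administrative surcharge: 20% of £108,440 = £21,688
Total penalty: £108,440 + £21,688 = £130,128
Minimum £5,220: £130,128 meets the minimum, no increase.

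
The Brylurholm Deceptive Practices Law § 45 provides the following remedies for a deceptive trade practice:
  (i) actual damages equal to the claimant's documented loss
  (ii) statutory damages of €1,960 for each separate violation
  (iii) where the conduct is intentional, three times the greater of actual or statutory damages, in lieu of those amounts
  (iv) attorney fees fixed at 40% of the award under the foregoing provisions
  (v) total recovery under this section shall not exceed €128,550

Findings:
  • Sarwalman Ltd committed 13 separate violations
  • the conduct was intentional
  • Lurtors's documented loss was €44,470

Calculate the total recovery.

Statutory damages: 13 × €1,960 = €25,480
Greater of actual damages (€44,470) or statutory damages (€25,480): €44,470
Trebled: 3 × €44,470 = €133,410
Attorney fees: 40% of €133,410 = €53,364
Total before cap: €133,410 + €53,364 = €186,774
Cap at €128,550: €186,774 exceeds the cap → €128,550

€128,550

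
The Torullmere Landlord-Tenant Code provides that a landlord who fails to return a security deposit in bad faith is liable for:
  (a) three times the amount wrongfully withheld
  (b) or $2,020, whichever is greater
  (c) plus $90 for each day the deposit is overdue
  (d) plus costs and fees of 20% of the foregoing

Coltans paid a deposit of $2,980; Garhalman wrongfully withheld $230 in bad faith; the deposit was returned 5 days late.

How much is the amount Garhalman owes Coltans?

$2,964

Trebled: 3 × $230 = $690
Minimum $2,020: $690 is below the minimum → $2,020
Late-return penalty: 5 × $90 = $450
Damages plus late penalty: $2,020 + $450 = $2,470
Costs and fees: 20% of $2,470 = $494
Total recovery: $2,470 + $494 = $2,964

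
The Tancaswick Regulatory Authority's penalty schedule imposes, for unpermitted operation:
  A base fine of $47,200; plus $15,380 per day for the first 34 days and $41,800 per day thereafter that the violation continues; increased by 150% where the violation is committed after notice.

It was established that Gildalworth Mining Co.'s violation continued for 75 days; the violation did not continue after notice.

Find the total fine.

First 34 days: 34 × $15,380 = $522,920
Remaining days: (75 − 34) × $41,800 = $1,713,800
Per-day component: $522,920 + $1,713,800 = $2,236,720
Base plus per-day: $47,200 + $2,236,720 = $2,283,920
The violation did not continue after notice: no 150% increase.

$2,283,920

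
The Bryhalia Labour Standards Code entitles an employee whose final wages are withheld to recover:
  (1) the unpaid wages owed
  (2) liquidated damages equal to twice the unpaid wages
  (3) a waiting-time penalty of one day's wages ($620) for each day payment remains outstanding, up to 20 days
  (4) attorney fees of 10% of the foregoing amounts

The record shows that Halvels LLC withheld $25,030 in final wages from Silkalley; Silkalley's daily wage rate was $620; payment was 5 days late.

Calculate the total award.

Total award: $86,009

Doubled: 2 × $25,030 = $50,060
Penalty days: min(5, 20) = 5
Waiting-time penalty: 5 × $620 = $3,100
Subtotal: $25,030 + $50,060 + $3,100 = $78,190
Attorney fees: 10% of $78,190 = $7,819
Total award: $78,190 + $7,819 = $86,009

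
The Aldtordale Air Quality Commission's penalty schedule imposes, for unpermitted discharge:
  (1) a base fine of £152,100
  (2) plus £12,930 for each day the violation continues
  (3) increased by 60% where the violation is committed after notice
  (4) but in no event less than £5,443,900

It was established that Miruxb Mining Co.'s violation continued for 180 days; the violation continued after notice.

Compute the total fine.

Per-day component: 180 × £12,930 = £2,327,400
Base plus per-day: £152,100 + £2,327,400 = £2,479,500
Enhancement: 60% of £2,479,500 = £1,487,700
Enhanced fine: £2,479,500 + £1,487,700 = £3,967,200
Minimum £5,443,900: £3,967,200 is below the minimum → £5,443,900

£5,443,900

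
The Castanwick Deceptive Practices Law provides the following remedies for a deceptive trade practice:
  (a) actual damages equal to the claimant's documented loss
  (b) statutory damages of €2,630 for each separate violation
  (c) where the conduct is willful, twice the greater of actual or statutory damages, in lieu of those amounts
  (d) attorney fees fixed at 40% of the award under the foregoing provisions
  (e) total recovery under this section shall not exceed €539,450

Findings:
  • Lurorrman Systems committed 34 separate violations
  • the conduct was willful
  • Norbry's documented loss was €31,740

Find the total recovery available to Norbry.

Statutory damages: 34 × €2,630 = €89,420
Greater of actual damages (€31,740) or statutory damages (€89,420): €89,420
Doubled: 2 × €89,420 = €178,840
Attorney fees: 40% of €178,840 = €71,536
Total before cap: €178,840 + €71,536 = €250,376
Cap at €539,450: €250,376 is within the cap, no reduction.

€250,376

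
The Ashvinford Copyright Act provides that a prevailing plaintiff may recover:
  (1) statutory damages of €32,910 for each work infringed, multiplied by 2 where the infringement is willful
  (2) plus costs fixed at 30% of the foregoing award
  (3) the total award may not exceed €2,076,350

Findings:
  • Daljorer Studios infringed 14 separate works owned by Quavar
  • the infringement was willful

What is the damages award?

€1,197,924

Statutory damages: 14 × €32,910 = €460,740
Doubled: 2 × €460,740 = €921,480
Costs: 30% of €921,480 = €276,444
Award plus costs: €921,480 + €276,444 = €1,197,924
Cap at €2,076,350: €1,197,924 is within the cap, no reduction.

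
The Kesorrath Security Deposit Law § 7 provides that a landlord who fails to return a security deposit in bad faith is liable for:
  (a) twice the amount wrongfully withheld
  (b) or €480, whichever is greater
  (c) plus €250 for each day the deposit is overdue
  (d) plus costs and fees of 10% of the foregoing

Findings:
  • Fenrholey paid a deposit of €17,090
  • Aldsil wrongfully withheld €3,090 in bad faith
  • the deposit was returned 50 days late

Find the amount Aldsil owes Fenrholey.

Recovery: €20,548

Doubled: 2 × €3,090 = €6,180
Minimum €480: €6,180 meets the minimum, no increase.
Late-return penalty: 50 × €250 = €12,500
Damages plus late penalty: €6,180 + €12,500 = €18,680
Costs and fees: 10% of €18,680 = €1,868
Total recovery: €18,680 + €1,868 = €20,548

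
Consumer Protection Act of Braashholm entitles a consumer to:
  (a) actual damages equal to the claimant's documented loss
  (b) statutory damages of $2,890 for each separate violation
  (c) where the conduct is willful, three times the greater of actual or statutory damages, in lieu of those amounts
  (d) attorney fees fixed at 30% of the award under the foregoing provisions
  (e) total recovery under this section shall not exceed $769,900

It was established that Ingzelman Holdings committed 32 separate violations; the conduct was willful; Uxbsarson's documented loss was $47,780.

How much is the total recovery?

$360,672

Statutory damages: 32 × $2,890 = $92,480
Greater of actual damages ($47,780) or statutory damages ($92,480): $92,480
Trebled: 3 × $92,480 = $277,440
Attorney fees: 30% of $277,440 = $83,232
Total before cap: $277,440 + $83,232 = $360,672
Cap at $769,900: $360,672 is within the cap, no reduction.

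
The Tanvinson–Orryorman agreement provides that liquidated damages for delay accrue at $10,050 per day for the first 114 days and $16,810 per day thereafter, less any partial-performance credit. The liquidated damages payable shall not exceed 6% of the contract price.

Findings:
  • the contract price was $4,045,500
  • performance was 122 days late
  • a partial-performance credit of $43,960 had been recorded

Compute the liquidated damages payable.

First 114 days: 114 × $10,050 = $1,145,700
Remaining days: (122 − 114) × $16,810 = $134,480
Accrued per-day damages: $1,145,700 + $134,480 = $1,280,180
Less partial-performance credit: $1,280,180 − $43,960 = $1,236,220
Cap: 6% of $4,045,500 = $242,730
Cap at $242,730: $1,236,220 exceeds the cap → $242,730

$242,730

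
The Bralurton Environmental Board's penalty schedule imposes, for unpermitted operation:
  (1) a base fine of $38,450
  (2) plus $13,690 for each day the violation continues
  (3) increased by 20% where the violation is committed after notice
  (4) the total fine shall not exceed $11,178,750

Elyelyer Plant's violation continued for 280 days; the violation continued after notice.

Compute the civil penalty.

Per-day component: 280 × $13,690 = $3,833,200
Base plus per-day: $38,450 + $3,833,200 = $3,871,650
Enhancement: 20% of $3,871,650 = $774,330
Enhanced fine: $3,871,650 + $774,330 = $4,645,980
Cap at $11,178,750: $4,645,980 is within the cap, no reduction.

Civil penalty: $4,645,980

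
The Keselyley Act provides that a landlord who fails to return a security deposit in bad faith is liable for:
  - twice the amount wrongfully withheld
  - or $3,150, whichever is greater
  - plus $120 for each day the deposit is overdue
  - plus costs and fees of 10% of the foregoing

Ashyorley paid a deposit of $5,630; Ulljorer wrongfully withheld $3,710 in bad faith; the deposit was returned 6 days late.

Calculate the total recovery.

Recovery: $8,954

Doubled: 2 × $3,710 = $7,420
Minimum $3,150: $7,420 meets the minimum, no increase.
Late-return penalty: 6 × $120 = $720
Damages plus late penalty: $7,420 + $720 = $8,140
Costs and fees: 10% of $8,140 = $814
Total recovery: $8,140 + $814 = $8,954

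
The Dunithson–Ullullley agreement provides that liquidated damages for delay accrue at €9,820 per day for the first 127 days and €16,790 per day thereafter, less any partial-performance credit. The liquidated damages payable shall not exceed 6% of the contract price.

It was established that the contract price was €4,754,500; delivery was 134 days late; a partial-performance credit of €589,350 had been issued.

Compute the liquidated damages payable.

€285,270

First 127 days: 127 × €9,820 = €1,247,140
Remaining days: (134 − 127) × €16,790 = €117,530
Accrued per-day damages: €1,247,140 + €117,530 = €1,364,670
Less partial-performance credit: €1,364,670 − €589,350 = €775,320
Cap: 6% of €4,754,500 = €285,270
Cap at €285,270: €775,320 exceeds the cap → €285,270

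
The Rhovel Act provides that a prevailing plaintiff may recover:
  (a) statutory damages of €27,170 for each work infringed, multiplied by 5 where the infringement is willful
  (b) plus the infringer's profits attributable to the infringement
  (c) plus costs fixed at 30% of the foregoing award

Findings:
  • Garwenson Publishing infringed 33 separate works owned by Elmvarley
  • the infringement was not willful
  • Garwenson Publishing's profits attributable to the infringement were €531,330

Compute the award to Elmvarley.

Statutory damages: 33 × €27,170 = €896,610
Infringement not willful: no ×5 enhancement.
Combined award: €896,610 + €531,330 = €1,427,940
Costs: 30% of €1,427,940 = €428,382
Award plus costs: €1,427,940 + €428,382 = €1,856,322

€1,856,322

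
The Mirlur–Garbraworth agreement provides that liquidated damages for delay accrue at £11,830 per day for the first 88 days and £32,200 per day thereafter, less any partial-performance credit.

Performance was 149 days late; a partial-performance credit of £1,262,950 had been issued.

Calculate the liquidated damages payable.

£1,742,290

First 88 days: 88 × £11,830 = £1,041,040
Remaining days: (149 − 88) × £32,200 = £1,964,200
Accrued per-day damages: £1,041,040 + £1,964,200 = £3,005,240
Less partial-performance credit: £3,005,240 − £1,262,950 = £1,742,290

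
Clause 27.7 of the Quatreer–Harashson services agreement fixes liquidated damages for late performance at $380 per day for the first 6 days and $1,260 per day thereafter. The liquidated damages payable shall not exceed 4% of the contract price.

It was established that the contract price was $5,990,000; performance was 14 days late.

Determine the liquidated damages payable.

Liquidated damages: $12,360

First 6 days: 6 × $380 = $2,280
Remaining days: (14 − 6) × $1,260 = $10,080
Accrued per-day damages: $2,280 + $10,080 = $12,360
Cap: 4% of $5,990,000 = $239,600
Cap at $239,600: $12,360 is within the cap, no reduction.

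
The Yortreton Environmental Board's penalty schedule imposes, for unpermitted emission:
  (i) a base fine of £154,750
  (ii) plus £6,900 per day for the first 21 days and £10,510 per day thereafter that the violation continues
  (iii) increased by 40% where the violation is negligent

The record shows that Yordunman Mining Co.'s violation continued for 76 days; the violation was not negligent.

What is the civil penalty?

First 21 days: 21 × £6,900 = £144,900
Remaining days: (76 − 21) × £10,510 = £578,050
Per-day component: £144,900 + £578,050 = £722,950
Base plus per-day: £154,750 + £722,950 = £877,700
The violation was not negligent: no 40% increase.

£877,700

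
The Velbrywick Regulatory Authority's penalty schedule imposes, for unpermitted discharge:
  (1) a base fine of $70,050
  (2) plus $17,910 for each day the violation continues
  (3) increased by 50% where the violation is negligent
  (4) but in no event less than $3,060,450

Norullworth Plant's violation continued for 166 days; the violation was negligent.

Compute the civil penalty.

$4,564,665

Per-day component: 166 × $17,910 = $2,973,060
Base plus per-day: $70,050 + $2,973,060 = $3,043,110
Enhancement: 50% of $3,043,110 = $1,521,555
Enhanced fine: $3,043,110 + $1,521,555 = $4,564,665
Minimum $3,060,450: $4,564,665 meets the minimum, no increase.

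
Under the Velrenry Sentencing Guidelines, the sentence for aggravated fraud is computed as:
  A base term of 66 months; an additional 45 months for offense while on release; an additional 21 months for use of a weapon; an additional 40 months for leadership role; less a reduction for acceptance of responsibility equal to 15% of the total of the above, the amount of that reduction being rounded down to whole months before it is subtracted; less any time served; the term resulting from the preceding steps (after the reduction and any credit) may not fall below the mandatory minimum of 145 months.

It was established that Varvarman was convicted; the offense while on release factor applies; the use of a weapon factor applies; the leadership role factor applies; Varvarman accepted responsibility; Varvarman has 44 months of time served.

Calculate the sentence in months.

145 months

Offense while on release enhancement: +45 months
Use of a weapon enhancement: +21 months
Leadership role enhancement: +40 months
Adjusted term: 66 months + 45 months + 21 months + 40 months = 172 months
Acceptance of responsibility reduction: 15% of 172 months = 25 months (rounded down)
After reduction: 172 − 25 = 147 months
Less time served: 147 months − 44 months = 103 months
Minimum 145 months: 103 months is below the minimum → 145 months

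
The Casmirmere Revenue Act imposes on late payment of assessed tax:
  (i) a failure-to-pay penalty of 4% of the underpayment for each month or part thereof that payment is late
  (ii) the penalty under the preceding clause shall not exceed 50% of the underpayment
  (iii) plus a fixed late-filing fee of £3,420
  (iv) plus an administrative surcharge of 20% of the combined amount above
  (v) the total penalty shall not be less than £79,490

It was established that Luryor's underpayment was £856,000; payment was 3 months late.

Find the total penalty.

Accrued rate: 4% × 3 = 12%, capped at 50% → 12%
Failure-to-pay penalty: 12% of £856,000 = £102,720
Penalty before surcharge: £102,720 + £3,420 = £106,140
Administrative surcharge: 20% of £106,140 = £21,228
Total penalty: £106,140 + £21,228 = £127,368
Minimum £79,490: £127,368 meets the minimum, no increase.

£127,368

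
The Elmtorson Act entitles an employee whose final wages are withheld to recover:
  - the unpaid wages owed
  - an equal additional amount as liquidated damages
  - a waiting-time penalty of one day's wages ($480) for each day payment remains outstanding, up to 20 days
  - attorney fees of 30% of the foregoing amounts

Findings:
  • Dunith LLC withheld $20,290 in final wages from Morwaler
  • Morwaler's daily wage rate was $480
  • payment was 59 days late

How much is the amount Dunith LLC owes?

Total award: $65,234

Liquidated damages (equal amount): $20,290
Penalty days: min(59, 20) = 20
Waiting-time penalty: 20 × $480 = $9,600
Subtotal: $20,290 + $20,290 + $9,600 = $50,180
Attorney fees: 30% of $50,180 = $15,054
Total award: $50,180 + $15,054 = $65,234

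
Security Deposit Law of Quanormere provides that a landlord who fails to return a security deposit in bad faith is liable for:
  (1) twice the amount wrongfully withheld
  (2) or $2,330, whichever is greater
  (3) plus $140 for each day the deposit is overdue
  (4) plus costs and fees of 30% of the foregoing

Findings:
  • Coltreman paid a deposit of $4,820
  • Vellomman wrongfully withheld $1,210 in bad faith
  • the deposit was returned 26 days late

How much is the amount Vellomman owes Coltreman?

Doubled: 2 × $1,210 = $2,420
Minimum $2,330: $2,420 meets the minimum, no increase.
Late-return penalty: 26 × $140 = $3,640
Damages plus late penalty: $2,420 + $3,640 = $6,060
Costs and fees: 30% of $6,060 = $1,818
Total recovery: $6,060 + $1,818 = $7,878

$7,878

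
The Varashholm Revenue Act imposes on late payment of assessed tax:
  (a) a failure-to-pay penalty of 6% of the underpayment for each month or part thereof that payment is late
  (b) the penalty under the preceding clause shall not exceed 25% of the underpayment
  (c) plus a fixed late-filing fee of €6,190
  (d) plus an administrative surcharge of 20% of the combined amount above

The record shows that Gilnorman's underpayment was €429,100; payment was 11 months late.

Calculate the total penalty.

€136,158

Accrued rate: 6% × 11 = 66%, capped at 25% → 25%
Failure-to-pay penalty: 25% of €429,100 = €107,275
Penalty before surcharge: €107,275 + €6,190 = €113,465
Administrative surcharge: 20% of €113,465 = €22,693
Total penalty: €113,465 + €22,693 = €136,158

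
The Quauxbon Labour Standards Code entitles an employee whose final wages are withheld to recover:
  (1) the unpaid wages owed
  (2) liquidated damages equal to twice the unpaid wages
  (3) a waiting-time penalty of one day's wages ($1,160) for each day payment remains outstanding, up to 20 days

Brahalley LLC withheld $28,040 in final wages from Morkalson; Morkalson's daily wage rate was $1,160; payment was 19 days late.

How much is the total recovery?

$106,160

Doubled: 2 × $28,040 = $56,080
Penalty days: min(19, 20) = 19
Waiting-time penalty: 19 × $1,160 = $22,040
Total award: $28,040 + $56,080 + $22,040 = $106,160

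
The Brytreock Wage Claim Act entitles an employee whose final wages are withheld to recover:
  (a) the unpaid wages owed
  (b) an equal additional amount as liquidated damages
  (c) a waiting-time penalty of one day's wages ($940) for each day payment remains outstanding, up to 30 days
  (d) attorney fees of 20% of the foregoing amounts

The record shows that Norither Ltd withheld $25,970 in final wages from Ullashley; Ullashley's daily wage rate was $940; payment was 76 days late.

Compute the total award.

$96,168

Liquidated damages (equal amount): $25,970
Penalty days: min(76, 30) = 30
Waiting-time penalty: 30 × $940 = $28,200
Subtotal: $25,970 + $25,970 + $28,200 = $80,140
Attorney fees: 20% of $80,140 = $16,028
Total award: $80,140 + $16,028 = $96,168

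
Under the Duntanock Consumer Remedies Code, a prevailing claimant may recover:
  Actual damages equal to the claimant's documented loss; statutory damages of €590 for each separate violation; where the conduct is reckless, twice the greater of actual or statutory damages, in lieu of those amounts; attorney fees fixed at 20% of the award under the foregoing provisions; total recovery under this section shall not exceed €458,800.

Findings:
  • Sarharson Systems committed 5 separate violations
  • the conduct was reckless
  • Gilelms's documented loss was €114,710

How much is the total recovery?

Statutory damages: 5 × €590 = €2,950
Greater of actual damages (€114,710) or statutory damages (€2,950): €114,710
Doubled: 2 × €114,710 = €229,420
Attorney fees: 20% of €229,420 = €45,884
Total before cap: €229,420 + €45,884 = €275,304
Cap at €458,800: €275,304 is within the cap, no reduction.

Total recovery: €275,304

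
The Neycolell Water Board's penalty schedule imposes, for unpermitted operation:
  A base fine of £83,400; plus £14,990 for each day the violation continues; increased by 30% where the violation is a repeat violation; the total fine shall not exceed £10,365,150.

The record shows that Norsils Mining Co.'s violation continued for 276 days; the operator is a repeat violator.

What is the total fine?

£5,486,832

Per-day component: 276 × £14,990 = £4,137,240
Base plus per-day: £83,400 + £4,137,240 = £4,220,640
Enhancement: 30% of £4,220,640 = £1,266,192
Enhanced fine: £4,220,640 + £1,266,192 = £5,486,832
Cap at £10,365,150: £5,486,832 is within the cap, no reduction.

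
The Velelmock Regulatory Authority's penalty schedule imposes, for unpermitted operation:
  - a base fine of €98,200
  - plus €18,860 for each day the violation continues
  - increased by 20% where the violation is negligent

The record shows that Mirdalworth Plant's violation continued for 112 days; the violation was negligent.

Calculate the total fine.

Per-day component: 112 × €18,860 = €2,112,320
Base plus per-day: €98,200 + €2,112,320 = €2,210,520
Enhancement: 20% of €2,210,520 = €442,104
Enhanced fine: €2,210,520 + €442,104 = €2,652,624

Civil penalty: €2,652,624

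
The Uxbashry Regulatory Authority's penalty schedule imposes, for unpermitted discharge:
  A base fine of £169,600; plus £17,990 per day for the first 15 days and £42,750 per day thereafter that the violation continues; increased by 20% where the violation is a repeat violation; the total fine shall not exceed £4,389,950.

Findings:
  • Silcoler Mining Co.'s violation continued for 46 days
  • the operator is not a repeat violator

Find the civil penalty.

First 15 days: 15 × £17,990 = £269,850
Remaining days: (46 − 15) × £42,750 = £1,325,250
Per-day component: £269,850 + £1,325,250 = £1,595,100
Base plus per-day: £169,600 + £1,595,100 = £1,764,700
The operator is not a repeat violator: no 20% increase.
Cap at £4,389,950: £1,764,700 is within the cap, no reduction.

£1,764,700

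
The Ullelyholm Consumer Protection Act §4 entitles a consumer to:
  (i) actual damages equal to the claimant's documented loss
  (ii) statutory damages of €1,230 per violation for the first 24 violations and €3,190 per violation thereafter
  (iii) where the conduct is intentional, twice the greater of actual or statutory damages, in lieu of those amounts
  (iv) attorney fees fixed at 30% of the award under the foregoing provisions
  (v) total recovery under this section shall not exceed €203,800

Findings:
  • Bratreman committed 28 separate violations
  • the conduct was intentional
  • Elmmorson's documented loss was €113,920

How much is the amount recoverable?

€203,800

First 24 violations: 24 × €1,230 = €29,520
Remaining violations: (28 − 24) × €3,190 = €12,760
Statutory damages: €29,520 + €12,760 = €42,280
Greater of actual damages (€113,920) or statutory damages (€42,280): €113,920
Doubled: 2 × €113,920 = €227,840
Attorney fees: 30% of €227,840 = €68,352
Total before cap: €227,840 + €68,352 = €296,192
Cap at €203,800: €296,192 exceeds the cap → €203,800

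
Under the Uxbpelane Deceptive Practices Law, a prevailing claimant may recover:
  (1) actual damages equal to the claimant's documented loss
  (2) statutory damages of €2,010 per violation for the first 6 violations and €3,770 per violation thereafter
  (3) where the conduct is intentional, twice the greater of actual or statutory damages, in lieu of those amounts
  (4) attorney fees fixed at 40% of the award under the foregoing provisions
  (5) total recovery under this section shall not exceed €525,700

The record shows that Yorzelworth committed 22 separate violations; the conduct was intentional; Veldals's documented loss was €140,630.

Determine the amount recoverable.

First 6 violations: 6 × €2,010 = €12,060
Remaining violations: (22 − 6) × €3,770 = €60,320
Statutory damages: €12,060 + €60,320 = €72,380
Greater of actual damages (€140,630) or statutory damages (€72,380): €140,630
Doubled: 2 × €140,630 = €281,260
Attorney fees: 40% of €281,260 = €112,504
Total before cap: €281,260 + €112,504 = €393,764
Cap at €525,700: €393,764 is within the cap, no reduction.

€393,764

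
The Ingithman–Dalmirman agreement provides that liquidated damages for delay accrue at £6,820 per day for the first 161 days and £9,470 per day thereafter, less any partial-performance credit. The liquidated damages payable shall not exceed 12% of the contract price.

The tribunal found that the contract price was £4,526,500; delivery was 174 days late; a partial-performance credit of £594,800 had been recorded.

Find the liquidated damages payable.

First 161 days: 161 × £6,820 = £1,098,020
Remaining days: (174 − 161) × £9,470 = £123,110
Accrued per-day damages: £1,098,020 + £123,110 = £1,221,130
Less partial-performance credit: £1,221,130 − £594,800 = £626,330
Cap: 12% of £4,526,500 = £543,180
Cap at £543,180: £626,330 exceeds the cap → £543,180

£543,180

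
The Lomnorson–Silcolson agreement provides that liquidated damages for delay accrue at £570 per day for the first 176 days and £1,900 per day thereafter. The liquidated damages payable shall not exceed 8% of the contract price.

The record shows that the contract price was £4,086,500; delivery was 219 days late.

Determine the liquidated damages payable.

£182,020

First 176 days: 176 × £570 = £100,320
Remaining days: (219 − 176) × £1,900 = £81,700
Accrued per-day damages: £100,320 + £81,700 = £182,020
Cap: 8% of £4,086,500 = £326,920
Cap at £326,920: £182,020 is within the cap, no reduction.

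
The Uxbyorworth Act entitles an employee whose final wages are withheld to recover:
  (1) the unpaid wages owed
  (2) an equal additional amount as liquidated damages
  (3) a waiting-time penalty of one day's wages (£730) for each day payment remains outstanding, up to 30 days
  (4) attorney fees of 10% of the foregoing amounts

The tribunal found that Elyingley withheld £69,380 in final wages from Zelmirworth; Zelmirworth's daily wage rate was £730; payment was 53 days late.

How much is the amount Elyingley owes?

Liquidated damages (equal amount): £69,380
Penalty days: min(53, 30) = 30
Waiting-time penalty: 30 × £730 = £21,900
Subtotal: £69,380 + £69,380 + £21,900 = £160,660
Attorney fees: 10% of £160,660 = £16,066
Total award: £160,660 + £16,066 = £176,726

£176,726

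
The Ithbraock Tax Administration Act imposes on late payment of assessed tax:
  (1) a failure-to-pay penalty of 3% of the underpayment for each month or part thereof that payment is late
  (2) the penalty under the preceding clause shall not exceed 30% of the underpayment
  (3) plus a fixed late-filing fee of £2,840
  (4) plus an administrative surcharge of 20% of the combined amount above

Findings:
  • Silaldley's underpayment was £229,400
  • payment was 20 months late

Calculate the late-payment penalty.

£85,992

Accrued rate: 3% × 20 = 60%, capped at 30% → 30%
Failure-to-pay penalty: 30% of £229,400 = £68,820
Penalty before surcharge: £68,820 + £2,840 = £71,660
Administrative surcharge: 20% of £71,660 = £14,332
Total penalty: £71,660 + £14,332 = £85,992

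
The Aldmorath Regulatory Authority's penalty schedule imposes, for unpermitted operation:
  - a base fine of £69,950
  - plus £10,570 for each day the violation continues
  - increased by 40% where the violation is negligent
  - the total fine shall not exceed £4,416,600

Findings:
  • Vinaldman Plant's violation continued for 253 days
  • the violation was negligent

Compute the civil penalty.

Per-day component: 253 × £10,570 = £2,674,210
Base plus per-day: £69,950 + £2,674,210 = £2,744,160
Enhancement: 40% of £2,744,160 = £1,097,664
Enhanced fine: £2,744,160 + £1,097,664 = £3,841,824
Cap at £4,416,600: £3,841,824 is within the cap, no reduction.

£3,841,824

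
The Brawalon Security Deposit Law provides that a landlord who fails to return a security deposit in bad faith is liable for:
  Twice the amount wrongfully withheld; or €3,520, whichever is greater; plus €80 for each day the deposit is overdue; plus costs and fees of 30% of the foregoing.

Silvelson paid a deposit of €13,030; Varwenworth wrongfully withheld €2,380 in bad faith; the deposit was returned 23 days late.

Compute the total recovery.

Doubled: 2 × €2,380 = €4,760
Minimum €3,520: €4,760 meets the minimum, no increase.
Late-return penalty: 23 × €80 = €1,840
Damages plus late penalty: €4,760 + €1,840 = €6,600
Costs and fees: 30% of €6,600 = €1,980
Total recovery: €6,600 + €1,980 = €8,580

€8,580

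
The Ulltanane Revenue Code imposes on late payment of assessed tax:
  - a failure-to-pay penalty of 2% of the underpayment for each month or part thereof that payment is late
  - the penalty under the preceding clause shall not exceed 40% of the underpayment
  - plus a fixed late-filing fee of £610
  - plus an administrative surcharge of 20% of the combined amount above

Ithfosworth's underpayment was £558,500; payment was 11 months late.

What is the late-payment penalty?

£148,176

Accrued rate: 2% × 11 = 22%, capped at 40% → 22%
Failure-to-pay penalty: 22% of £558,500 = £122,870
Penalty before surcharge: £122,870 + £610 = £123,480
Administrative surcharge: 20% of £123,480 = £24,696
Total penalty: £123,480 + £24,696 = £148,176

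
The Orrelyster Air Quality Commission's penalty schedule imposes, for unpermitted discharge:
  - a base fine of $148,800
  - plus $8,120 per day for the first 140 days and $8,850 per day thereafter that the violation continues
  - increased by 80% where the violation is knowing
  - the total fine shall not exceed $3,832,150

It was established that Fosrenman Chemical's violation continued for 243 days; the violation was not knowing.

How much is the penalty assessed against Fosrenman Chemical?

Civil penalty: $2,197,150

First 140 days: 140 × $8,120 = $1,136,800
Remaining days: (243 − 140) × $8,850 = $911,550
Per-day component: $1,136,800 + $911,550 = $2,048,350
Base plus per-day: $148,800 + $2,048,350 = $2,197,150
The violation was not knowing: no 80% increase.
Cap at $3,832,150: $2,197,150 is within the cap, no reduction.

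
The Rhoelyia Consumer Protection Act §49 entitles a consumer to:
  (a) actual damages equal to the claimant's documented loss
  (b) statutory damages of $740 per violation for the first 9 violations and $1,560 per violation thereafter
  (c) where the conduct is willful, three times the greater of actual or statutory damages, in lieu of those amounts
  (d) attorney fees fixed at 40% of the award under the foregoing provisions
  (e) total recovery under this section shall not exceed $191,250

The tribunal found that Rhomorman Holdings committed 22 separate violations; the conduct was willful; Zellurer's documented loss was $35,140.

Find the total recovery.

First 9 violations: 9 × $740 = $6,660
Remaining violations: (22 − 9) × $1,560 = $20,280
Statutory damages: $6,660 + $20,280 = $26,940
Greater of actual damages ($35,140) or statutory damages ($26,940): $35,140
Trebled: 3 × $35,140 = $105,420
Attorney fees: 40% of $105,420 = $42,168
Total before cap: $105,420 + $42,168 = $147,588
Cap at $191,250: $147,588 is within the cap, no reduction.

$147,588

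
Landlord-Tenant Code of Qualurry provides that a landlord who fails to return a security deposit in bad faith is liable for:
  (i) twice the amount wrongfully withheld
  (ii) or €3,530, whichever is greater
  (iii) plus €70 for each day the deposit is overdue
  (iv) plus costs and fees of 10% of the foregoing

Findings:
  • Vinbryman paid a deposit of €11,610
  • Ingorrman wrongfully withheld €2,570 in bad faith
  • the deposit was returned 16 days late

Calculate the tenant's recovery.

€6,886

Doubled: 2 × €2,570 = €5,140
Minimum €3,530: €5,140 meets the minimum, no increase.
Late-return penalty: 16 × €70 = €1,120
Damages plus late penalty: €5,140 + €1,120 = €6,260
Costs and fees: 10% of €6,260 = €626
Total recovery: €6,260 + €626 = €6,886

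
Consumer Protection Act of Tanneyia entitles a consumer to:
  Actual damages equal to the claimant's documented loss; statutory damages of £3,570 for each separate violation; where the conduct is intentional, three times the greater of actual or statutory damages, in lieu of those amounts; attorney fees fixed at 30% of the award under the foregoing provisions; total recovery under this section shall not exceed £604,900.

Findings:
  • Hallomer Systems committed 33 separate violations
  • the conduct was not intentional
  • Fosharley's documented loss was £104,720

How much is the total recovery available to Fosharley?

Statutory damages: 33 × £3,570 = £117,810
Conduct not intentional: the in-lieu enhancement does not apply.
Actual plus statutory damages: £104,720 + £117,810 = £222,530
Attorney fees: 30% of £222,530 = £66,759
Total before cap: £222,530 + £66,759 = £289,289
Cap at £604,900: £289,289 is within the cap, no reduction.

£289,289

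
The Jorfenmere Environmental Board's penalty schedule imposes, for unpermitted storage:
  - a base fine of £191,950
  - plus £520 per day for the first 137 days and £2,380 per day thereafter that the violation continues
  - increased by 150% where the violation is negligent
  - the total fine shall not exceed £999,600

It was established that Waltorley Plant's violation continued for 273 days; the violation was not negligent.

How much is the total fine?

First 137 days: 137 × £520 = £71,240
Remaining days: (273 − 137) × £2,380 = £323,680
Per-day component: £71,240 + £323,680 = £394,920
Base plus per-day: £191,950 + £394,920 = £586,870
The violation was not negligent: no 150% increase.
Cap at £999,600: £586,870 is within the cap, no reduction.

£586,870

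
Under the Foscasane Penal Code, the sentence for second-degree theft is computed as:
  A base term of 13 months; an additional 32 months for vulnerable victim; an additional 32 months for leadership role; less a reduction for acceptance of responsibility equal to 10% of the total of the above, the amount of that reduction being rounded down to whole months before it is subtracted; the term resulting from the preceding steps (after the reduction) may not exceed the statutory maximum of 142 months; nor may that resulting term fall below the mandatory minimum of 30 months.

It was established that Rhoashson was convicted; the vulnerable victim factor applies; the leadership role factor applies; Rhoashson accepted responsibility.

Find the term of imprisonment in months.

Sentence: 70 months

Vulnerable victim enhancement: +32 months
Leadership role enhancement: +32 months
Adjusted term: 13 months + 32 months + 32 months = 77 months
Acceptance of responsibility reduction: 10% of 77 months = 7 months (rounded down)
After reduction: 77 − 7 = 70 months
Cap at 142 months: 70 months is within the cap, no reduction.
Minimum 30 months: 70 months meets the minimum, no increase.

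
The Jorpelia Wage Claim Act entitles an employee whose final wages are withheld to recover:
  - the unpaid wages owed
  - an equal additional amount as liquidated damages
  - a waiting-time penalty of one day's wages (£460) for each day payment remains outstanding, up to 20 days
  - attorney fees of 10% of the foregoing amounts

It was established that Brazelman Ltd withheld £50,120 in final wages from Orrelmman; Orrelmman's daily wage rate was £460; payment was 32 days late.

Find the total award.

Liquidated damages (equal amount): £50,120
Penalty days: min(32, 20) = 20
Waiting-time penalty: 20 × £460 = £9,200
Subtotal: £50,120 + £50,120 + £9,200 = £109,440
Attorney fees: 10% of £109,440 = £10,944
Total award: £109,440 + £10,944 = £120,384

£120,384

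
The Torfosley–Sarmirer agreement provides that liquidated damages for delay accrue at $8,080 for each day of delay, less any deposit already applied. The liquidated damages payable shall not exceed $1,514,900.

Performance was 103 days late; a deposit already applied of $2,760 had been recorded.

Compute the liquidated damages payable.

$829,480

Per-day damages: 103 × $8,080 = $832,240
Less deposit already applied: $832,240 − $2,760 = $829,480
Cap at $1,514,900: $829,480 is within the cap, no reduction.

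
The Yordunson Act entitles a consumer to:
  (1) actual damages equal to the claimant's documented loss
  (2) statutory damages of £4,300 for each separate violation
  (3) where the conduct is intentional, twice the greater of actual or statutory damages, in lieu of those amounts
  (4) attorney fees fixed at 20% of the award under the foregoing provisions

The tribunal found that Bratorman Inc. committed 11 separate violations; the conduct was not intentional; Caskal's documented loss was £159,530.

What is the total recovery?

Statutory damages: 11 × £4,300 = £47,300
Conduct not intentional: the in-lieu enhancement does not apply.
Actual plus statutory damages: £159,530 + £47,300 = £206,830
Attorney fees: 20% of £206,830 = £41,366
Total recovery: £206,830 + £41,366 = £248,196

£248,196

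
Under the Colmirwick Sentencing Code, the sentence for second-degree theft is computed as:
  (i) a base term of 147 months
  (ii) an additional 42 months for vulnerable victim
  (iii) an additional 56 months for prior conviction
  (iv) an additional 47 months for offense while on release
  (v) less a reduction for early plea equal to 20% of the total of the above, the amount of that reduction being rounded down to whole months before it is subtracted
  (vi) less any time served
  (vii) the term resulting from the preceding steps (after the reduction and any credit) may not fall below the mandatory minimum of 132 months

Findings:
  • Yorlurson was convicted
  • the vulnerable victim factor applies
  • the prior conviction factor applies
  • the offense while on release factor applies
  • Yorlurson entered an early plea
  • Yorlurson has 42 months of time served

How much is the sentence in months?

192 months

Vulnerable victim enhancement: +42 months
Prior conviction enhancement: +56 months
Offense while on release enhancement: +47 months
Adjusted term: 147 months + 42 months + 56 months + 47 months = 292 months
Early plea reduction: 20% of 292 months = 58 months (rounded down)
After reduction: 292 − 58 = 234 months
Less time served: 234 months − 42 months = 192 months
Minimum 132 months: 192 months meets the minimum, no increase.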